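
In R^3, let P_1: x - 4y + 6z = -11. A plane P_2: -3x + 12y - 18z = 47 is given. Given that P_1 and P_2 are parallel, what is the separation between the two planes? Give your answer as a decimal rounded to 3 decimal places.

0.641

Rescale P_2 by 1/(-3): x - 4y + 6z = -47/3. Then distance = |-11 − (-47/3)| / √53 ≈ 0.641.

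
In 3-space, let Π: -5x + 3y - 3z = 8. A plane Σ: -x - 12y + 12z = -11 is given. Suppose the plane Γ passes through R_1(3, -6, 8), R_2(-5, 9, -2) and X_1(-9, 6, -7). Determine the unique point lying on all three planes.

R_1R_2 = (-8, 15, -10), R_1X_1 = (-12, 12, -15); a normal to Γ is R_1R_2 × R_1X_1 = (-105, 0, 84).
Using R_1: Γ has equation -105x + 84z = 357.
Solving the 3×3 linear system -5x + 3y - 3z = 8, -x - 12y + 12z = -11, -105x + 84z = 357 (e.g. by elimination or Cramer's rule, determinant = 5292) gives (-1, 4, 3).

(-1, 4, 3)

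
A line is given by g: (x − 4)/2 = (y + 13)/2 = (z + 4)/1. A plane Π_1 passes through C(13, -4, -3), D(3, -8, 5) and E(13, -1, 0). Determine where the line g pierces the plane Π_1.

g has direction (2, 2, 1) through (4, -13, -4).
CD = (-10, -4, 8), CE = (0, 3, 3); a normal to Π_1 is CD × CE = (-36, 30, -30).
Using C: Π_1 has equation -36x + 30y - 30z = -498.
Substitute r = (4, -13, -4) + t(2, 2, 1) into the plane: -414 + (-42)t = -498, so t = 2.
Intersection: (4, -13, -4) + 2·(2, 2, 1) = (8, -9, -2).

(8, -9, -2)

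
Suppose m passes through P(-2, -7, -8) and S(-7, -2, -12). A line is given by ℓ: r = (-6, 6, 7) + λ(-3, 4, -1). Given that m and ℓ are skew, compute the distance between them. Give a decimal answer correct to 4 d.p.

2.0051

A direction vector for m is S − P = (-5, 5, -4).
Common perpendicular direction n = (-5, 5, -4) × (-3, 4, -1) = (11, 7, -5).
With w = (-6, 6, 7) − (-2, -7, -8) = (-4, 13, 15), w · n = -28.
Distance = |w · n| / |n| = |-28| / √195 ≈ 2.0051.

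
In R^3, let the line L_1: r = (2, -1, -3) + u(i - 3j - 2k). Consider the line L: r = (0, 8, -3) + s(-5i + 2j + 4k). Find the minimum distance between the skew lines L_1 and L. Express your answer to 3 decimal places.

Common perpendicular direction n = (1, -3, -2) × (-5, 2, 4) = (-8, 6, -13).
With w = (0, 8, -3) − (2, -1, -3) = (-2, 9, 0), w · n = 70.
Distance = |w · n| / |n| = |70| / √269 ≈ 4.268.

4.268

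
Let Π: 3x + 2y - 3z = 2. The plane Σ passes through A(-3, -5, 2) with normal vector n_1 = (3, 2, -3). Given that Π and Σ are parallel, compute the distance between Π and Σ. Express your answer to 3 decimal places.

5.756

Σ: n_1·r = n_1·A gives 3x + 2y - 3z = -25.
Same normal n = (3, 2, -3) with |n| = √22; distance = |2 − (-25)| / |n| = 27/√22 ≈ 5.756.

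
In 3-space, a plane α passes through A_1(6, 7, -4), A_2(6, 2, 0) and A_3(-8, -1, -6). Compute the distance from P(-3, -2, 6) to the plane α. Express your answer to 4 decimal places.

A_1A_2 = (0, -5, 4), A_1A_3 = (-14, -8, -2); a normal to α is A_1A_2 × A_1A_3 = (42, -56, -70).
Using A_1: α has equation 42x - 56y - 70z = 140.
n·P − d = (42)·(-3) + (-56)·(-2) + (-70)·(6) − 140 = -574; |n| = √9800.
Distance = |-574| / √9800 = 574/√9800 ≈ 5.7983.

5.7983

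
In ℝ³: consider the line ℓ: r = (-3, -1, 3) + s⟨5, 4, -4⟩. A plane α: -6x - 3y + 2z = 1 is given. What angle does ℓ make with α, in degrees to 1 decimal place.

sin θ = |n·v| / (|n||v|) = |-50| / (√49 · √57) = 0.94609.
θ ≈ 71.1°.

71.1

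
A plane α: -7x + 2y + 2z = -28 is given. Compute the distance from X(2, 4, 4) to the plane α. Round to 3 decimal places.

n·X − d = (-7)·(2) + (2)·(4) + (2)·(4) − (-28) = 30; |n| = √57.
Distance = |30| / √57 = 30/√57 ≈ 3.974.

3.974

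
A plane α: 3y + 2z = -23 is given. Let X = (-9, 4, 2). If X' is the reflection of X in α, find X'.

(-9, -14, -10)

λ = (n·X − d)/|n|² = (16 − (-23))/13 = 3.
Reflection = X − 2λn = (-9, 4, 2) − 6·(0, 3, 2) = (-9, -14, -10).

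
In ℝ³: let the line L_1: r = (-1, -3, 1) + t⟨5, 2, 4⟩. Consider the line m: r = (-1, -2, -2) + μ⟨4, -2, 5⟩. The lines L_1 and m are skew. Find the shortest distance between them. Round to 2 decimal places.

Common perpendicular direction n = (5, 2, 4) × (4, -2, 5) = (18, -9, -18).
With w = (-1, -2, -2) − (-1, -3, 1) = (0, 1, -3), w · n = 45.
Distance = |w · n| / |n| = |45| / √729 ≈ 1.67.

1.67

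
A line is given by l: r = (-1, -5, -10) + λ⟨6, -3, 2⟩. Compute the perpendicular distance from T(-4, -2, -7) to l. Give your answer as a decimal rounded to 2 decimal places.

Taking (-1, -5, -10) on l with direction v = (6, -3, 2): w = T − (-1, -5, -10) = (-3, 3, 3), and w × v = (15, 24, -9).
Distance = |w × v| / |v| = √882 / √49 ≈ 4.24.

4.24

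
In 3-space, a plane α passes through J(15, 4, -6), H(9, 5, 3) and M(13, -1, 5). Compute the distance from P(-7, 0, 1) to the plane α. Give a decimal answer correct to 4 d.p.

14.9256

JH = (-6, 1, 9), JM = (-2, -5, 11); a normal to α is JH × JM = (56, 48, 32).
Using J: α has equation 56x + 48y + 32z = 840.
n·P − d = (56)·(-7) + (48)·(0) + (32)·(1) − 840 = -1200; |n| = √6464.
Distance = |-1200| / √6464 = 1200/√6464 ≈ 14.9256.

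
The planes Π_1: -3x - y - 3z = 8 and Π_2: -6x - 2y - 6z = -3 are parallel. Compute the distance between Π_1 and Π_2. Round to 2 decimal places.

2.18

Rescale Π_2 by 1/2: -3x - y - 3z = -3/2. Then distance = |8 − (-3/2)| / √19 ≈ 2.18.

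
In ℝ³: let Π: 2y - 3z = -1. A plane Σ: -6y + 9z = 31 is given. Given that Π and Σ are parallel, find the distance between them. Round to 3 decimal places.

2.589

Rescale Σ by 1/(-3): 2y - 3z = -31/3. Then distance = |-1 − (-31/3)| / √13 ≈ 2.589.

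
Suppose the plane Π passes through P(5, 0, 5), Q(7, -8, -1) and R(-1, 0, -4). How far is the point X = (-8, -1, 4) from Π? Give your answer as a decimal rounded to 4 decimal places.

PQ = (2, -8, -6), PR = (-6, 0, -9); a normal to Π is PQ × PR = (72, 54, -48).
Using P: Π has equation 72x + 54y - 48z = 120.
n·X − d = (72)·(-8) + (54)·(-1) + (-48)·(4) − 120 = -942; |n| = √10404.
Distance = |-942| / √10404 = 942/√10404 ≈ 9.2353.

9.2353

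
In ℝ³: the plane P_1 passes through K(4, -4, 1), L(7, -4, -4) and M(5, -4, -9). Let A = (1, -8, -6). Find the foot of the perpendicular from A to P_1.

KL = (3, 0, -5), KM = (1, 0, -10); a normal to P_1 is KL × KM = (0, 25, 0).
Using K: P_1 has equation 25y = -100.
Foot = A − λn with λ = (n·A − d)/|n|² = (-200 − (-100))/625 = -4/25.
Foot = (1, -8, -6) − (-4/25)·(0, 25, 0) = (1, -4, -6).

(1, -4, -6)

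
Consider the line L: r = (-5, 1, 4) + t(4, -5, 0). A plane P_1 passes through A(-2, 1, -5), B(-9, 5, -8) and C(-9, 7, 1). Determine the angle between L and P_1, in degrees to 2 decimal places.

AB = (-7, 4, -3), AC = (-7, 6, 6); a normal to P_1 is AB × AC = (42, 63, -14).
Using A: P_1 has equation 42x + 63y - 14z = 49.
sin θ = |n·v| / (|n||v|) = |-147| / (√5929 · √41) = 0.29815.
θ ≈ 17.35°.

17.35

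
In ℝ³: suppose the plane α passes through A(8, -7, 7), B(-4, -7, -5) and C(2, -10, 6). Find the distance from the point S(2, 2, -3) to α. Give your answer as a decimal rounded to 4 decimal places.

AB = (-12, 0, -12), AC = (-6, -3, -1); a normal to α is AB × AC = (-36, 60, 36).
Using A: α has equation -36x + 60y + 36z = -456.
n·S − d = (-36)·(2) + (60)·(2) + (36)·(-3) − (-456) = 396; |n| = √6192.
Distance = |396| / √6192 = 396/√6192 ≈ 5.0325.

5.0325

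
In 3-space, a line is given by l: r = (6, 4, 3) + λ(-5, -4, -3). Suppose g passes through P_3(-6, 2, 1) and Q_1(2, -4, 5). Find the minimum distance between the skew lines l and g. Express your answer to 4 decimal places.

A direction vector for g is Q_1 − P_3 = (8, -6, 4).
Common perpendicular direction n = (-5, -4, -3) × (8, -6, 4) = (-34, -4, 62).
With w = (-6, 2, 1) − (6, 4, 3) = (-12, -2, -2), w · n = 292.
Distance = |w · n| / |n| = |292| / √5016 ≈ 4.1229.

4.1229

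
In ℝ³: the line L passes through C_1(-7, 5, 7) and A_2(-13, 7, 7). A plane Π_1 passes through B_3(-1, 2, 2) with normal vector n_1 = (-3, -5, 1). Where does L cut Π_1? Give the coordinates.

(-1, 3, 7)

A direction vector for L is A_2 − C_1 = (-6, 2, 0).
Π_1: n_1·r = n_1·B_3 gives -3x - 5y + z = -5.
Substitute r = (-7, 5, 7) + t(-6, 2, 0) into the plane: 3 + 8t = -5, so t = -1.
Intersection: (-7, 5, 7) + (-1)·(-6, 2, 0) = (-1, 3, 7).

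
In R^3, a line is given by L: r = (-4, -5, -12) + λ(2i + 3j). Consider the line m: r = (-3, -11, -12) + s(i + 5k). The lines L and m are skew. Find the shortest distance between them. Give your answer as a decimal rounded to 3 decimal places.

4.104

Common perpendicular direction n = (2, 3, 0) × (1, 0, 5) = (15, -10, -3).
With w = (-3, -11, -12) − (-4, -5, -12) = (1, -6, 0), w · n = 75.
Distance = |w · n| / |n| = |75| / √334 ≈ 4.104.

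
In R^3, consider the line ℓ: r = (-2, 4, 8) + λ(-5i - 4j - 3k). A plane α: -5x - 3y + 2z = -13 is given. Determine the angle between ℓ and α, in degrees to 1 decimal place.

sin θ = |n·v| / (|n||v|) = |31| / (√38 · √50) = 0.71119.
θ ≈ 45.3°.

45.3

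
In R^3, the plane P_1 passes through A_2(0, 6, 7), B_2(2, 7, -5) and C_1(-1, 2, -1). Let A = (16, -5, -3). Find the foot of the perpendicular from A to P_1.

A_2B_2 = (2, 1, -12), A_2C_1 = (-1, -4, -8); a normal to P_1 is A_2B_2 × A_2C_1 = (-56, 28, -7).
Using A_2: P_1 has equation -56x + 28y - 7z = 119.
Foot = A − λn with λ = (n·A − d)/|n|² = (-1015 − 119)/3969 = -2/7.
Foot = (16, -5, -3) − (-2/7)·(-56, 28, -7) = (0, 3, -5).

(0, 3, -5)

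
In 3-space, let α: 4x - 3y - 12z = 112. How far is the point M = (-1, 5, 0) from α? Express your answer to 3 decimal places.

n·M − d = (4)·(-1) + (-3)·(5) + (-12)·(0) − 112 = -131; |n| = √169.
Distance = |-131| / √169 = 131/√169 ≈ 10.077.

10.077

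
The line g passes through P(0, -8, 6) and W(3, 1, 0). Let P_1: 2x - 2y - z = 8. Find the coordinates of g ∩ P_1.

A direction vector for g is W − P = (3, 9, -6).
Substitute r = (0, -8, 6) + t(3, 9, -6) into the plane: 10 + (-6)t = 8, so t = 1/3.
Intersection: (0, -8, 6) + (1/3)·(3, 9, -6) = (1, -5, 4).

(1, -5, 4)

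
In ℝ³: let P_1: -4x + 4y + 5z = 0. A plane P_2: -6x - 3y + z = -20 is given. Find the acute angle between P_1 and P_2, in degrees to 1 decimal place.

cos θ = |n₁·n₂| / (|n₁||n₂|) = |17| / (√57 · √46).
θ = arccos(0.33200) ≈ 70.6°.

70.6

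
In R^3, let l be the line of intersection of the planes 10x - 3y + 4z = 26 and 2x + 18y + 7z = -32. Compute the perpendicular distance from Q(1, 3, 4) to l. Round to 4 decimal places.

6.0085

Direction of l: (10, -3, 4) × (2, 18, 7) = (-93, -62, 186).
A point on l: solving the two plane equations with x = 5 gives (5, 0, -6).
Taking (5, 0, -6) on l with direction v = (-93, -62, 186): w = Q − (5, 0, -6) = (-4, 3, 10), and w × v = (1178, -186, 527).
Distance = |w × v| / |v| = √1700009 / √47089 ≈ 6.0085.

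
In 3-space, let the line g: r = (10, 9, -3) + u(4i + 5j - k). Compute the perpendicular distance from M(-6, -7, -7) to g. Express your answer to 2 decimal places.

Taking (10, 9, -3) on g with direction v = (4, 5, -1): w = M − (10, 9, -3) = (-16, -16, -4), and w × v = (36, -32, -16).
Distance = |w × v| / |v| = √2576 / √42 ≈ 7.83.

7.83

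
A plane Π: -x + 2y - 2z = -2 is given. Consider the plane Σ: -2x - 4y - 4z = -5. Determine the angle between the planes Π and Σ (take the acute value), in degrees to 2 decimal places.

83.62

cos θ = |n₁·n₂| / (|n₁||n₂|) = |2| / (√9 · √36).
θ = arccos(0.11111) ≈ 83.62°.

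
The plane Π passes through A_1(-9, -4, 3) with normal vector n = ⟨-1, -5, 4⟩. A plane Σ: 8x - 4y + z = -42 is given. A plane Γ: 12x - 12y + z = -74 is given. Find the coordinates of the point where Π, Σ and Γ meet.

Π: n·r = n·A_1 gives -x - 5y + 4z = 41.
Solving the 3×3 linear system -x - 5y + 4z = 41, 8x - 4y + z = -42, 12x - 12y + z = -74 (e.g. by elimination or Cramer's rule, determinant = -220) gives (-6, 1, 10).

(-6, 1, 10)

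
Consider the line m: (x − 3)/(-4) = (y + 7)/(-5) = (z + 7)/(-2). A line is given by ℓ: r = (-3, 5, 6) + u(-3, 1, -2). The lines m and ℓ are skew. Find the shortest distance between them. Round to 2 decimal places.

15.20

m has direction (-4, -5, -2) through (3, -7, -7).
Common perpendicular direction n = (-4, -5, -2) × (-3, 1, -2) = (12, -2, -19).
With w = (-3, 5, 6) − (3, -7, -7) = (-6, 12, 13), w · n = -343.
Distance = |w · n| / |n| = |-343| / √509 ≈ 15.20.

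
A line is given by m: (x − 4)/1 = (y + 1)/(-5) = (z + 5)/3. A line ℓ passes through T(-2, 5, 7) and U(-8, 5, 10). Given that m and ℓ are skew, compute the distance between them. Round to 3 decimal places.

10.007

m has direction (1, -5, 3) through (4, -1, -5).
A direction vector for ℓ is U − T = (-6, 0, 3).
Common perpendicular direction n = (1, -5, 3) × (-6, 0, 3) = (-15, -21, -30).
With w = (-2, 5, 7) − (4, -1, -5) = (-6, 6, 12), w · n = -396.
Distance = |w · n| / |n| = |-396| / √1566 ≈ 10.007.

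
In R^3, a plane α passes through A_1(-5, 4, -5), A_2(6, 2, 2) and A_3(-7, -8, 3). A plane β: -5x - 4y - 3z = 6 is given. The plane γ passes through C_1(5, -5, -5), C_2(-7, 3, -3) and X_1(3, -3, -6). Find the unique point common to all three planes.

A_1A_2 = (11, -2, 7), A_1A_3 = (-2, -12, 8); a normal to α is A_1A_2 × A_1A_3 = (68, -102, -136).
Using A_1: α has equation 68x - 102y - 136z = -68.
C_1C_2 = (-12, 8, 2), C_1X_1 = (-2, 2, -1); a normal to γ is C_1C_2 × C_1X_1 = (-12, -16, -8).
Using C_1: γ has equation -12x - 16y - 8z = 60.
Solving the 3×3 linear system 68x - 102y - 136z = -68, -5x - 4y - 3z = 6, -12x - 16y - 8z = 60 (e.g. by elimination or Cramer's rule, determinant = -5032) gives (1, -8, 7).

(1, -8, 7)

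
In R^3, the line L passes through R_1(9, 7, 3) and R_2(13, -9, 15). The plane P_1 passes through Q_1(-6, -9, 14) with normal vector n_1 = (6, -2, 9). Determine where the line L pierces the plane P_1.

(10, 3, 6)

A direction vector for L is R_2 − R_1 = (4, -16, 12).
P_1: n_1·r = n_1·Q_1 gives 6x - 2y + 9z = 108.
Substitute r = (9, 7, 3) + t(4, -16, 12) into the plane: 67 + 164t = 108, so t = 1/4.
Intersection: (9, 7, 3) + (1/4)·(4, -16, 12) = (10, 3, 6).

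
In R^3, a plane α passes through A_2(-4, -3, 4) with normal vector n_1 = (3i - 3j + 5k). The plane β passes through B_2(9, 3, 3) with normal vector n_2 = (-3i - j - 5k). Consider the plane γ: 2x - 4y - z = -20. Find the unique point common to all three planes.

α: n_1·r = n_1·A_2 gives 3x - 3y + 5z = 17.
β: n_2·r = n_2·B_2 gives -3x - y - 5z = -45.
Solving the 3×3 linear system 3x - 3y + 5z = 17, -3x - y - 5z = -45, 2x - 4y - z = -20 (e.g. by elimination or Cramer's rule, determinant = 52) gives (6, 7, 4).

(6, 7, 4)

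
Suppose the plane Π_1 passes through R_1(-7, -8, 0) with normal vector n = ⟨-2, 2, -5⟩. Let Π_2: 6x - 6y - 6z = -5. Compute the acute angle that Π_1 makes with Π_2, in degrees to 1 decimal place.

84.2

Π_1: n·r = n·R_1 gives -2x + 2y - 5z = -2.
cos θ = |n₁·n₂| / (|n₁||n₂|) = |6| / (√33 · √108).
θ = arccos(0.10050) ≈ 84.2°.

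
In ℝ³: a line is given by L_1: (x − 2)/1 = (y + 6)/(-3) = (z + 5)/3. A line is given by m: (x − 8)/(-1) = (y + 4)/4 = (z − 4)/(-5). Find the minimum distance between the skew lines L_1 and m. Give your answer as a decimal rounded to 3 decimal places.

8.285

L_1 has direction (1, -3, 3) through (2, -6, -5).
m has direction (-1, 4, -5) through (8, -4, 4).
Common perpendicular direction n = (1, -3, 3) × (-1, 4, -5) = (3, 2, 1).
With w = (8, -4, 4) − (2, -6, -5) = (6, 2, 9), w · n = 31.
Distance = |w · n| / |n| = |31| / √14 ≈ 8.285.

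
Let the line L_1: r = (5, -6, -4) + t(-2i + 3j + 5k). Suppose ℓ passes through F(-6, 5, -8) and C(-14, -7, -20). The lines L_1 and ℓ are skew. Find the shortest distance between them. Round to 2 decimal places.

A direction vector for ℓ is C − F = (-8, -12, -12).
Common perpendicular direction n = (-2, 3, 5) × (-8, -12, -12) = (24, -64, 48).
With w = (-6, 5, -8) − (5, -6, -4) = (-11, 11, -4), w · n = -1160.
Distance = |w · n| / |n| = |-1160| / √6976 ≈ 13.89.

13.89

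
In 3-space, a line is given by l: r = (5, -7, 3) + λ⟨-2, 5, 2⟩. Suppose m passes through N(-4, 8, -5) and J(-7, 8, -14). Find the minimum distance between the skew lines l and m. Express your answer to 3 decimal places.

1.411

A direction vector for m is J − N = (-3, 0, -9).
Common perpendicular direction n = (-2, 5, 2) × (-3, 0, -9) = (-45, -24, 15).
With w = (-4, 8, -5) − (5, -7, 3) = (-9, 15, -8), w · n = -75.
Distance = |w · n| / |n| = |-75| / √2826 ≈ 1.411.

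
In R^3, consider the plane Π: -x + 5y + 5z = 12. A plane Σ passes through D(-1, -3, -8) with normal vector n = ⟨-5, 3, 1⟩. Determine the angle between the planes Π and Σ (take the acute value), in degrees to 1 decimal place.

Σ: n·r = n·D gives -5x + 3y + z = -12.
cos θ = |n₁·n₂| / (|n₁||n₂|) = |25| / (√51 · √35).
θ = arccos(0.59173) ≈ 53.7°.

53.7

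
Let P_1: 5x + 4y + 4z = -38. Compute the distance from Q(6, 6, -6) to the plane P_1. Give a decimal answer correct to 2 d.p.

n·Q − d = (5)·(6) + (4)·(6) + (4)·(-6) − (-38) = 68; |n| = √57.
Distance = |68| / √57 = 68/√57 ≈ 9.01.

9.01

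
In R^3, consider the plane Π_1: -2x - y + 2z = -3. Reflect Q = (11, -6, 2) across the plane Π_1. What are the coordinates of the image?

λ = (n·Q − d)/|n|² = (-12 − (-3))/9 = -1.
Reflection = Q − 2λn = (11, -6, 2) − (-2)·(-2, -1, 2) = (7, -8, 6).

(7, -8, 6)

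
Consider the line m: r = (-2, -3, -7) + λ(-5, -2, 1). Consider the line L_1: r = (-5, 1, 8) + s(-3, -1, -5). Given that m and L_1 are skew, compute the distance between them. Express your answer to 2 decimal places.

Common perpendicular direction n = (-5, -2, 1) × (-3, -1, -5) = (11, -28, -1).
With w = (-5, 1, 8) − (-2, -3, -7) = (-3, 4, 15), w · n = -160.
Distance = |w · n| / |n| = |-160| / √906 ≈ 5.32.

5.32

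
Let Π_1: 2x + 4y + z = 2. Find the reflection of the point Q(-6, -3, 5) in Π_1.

(-2, 5, 7)

λ = (n·Q − d)/|n|² = (-19 − 2)/21 = -1.
Reflection = Q − 2λn = (-6, -3, 5) − (-2)·(2, 4, 1) = (-2, 5, 7).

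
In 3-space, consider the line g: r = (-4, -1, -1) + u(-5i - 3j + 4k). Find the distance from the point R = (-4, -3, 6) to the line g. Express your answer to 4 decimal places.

Taking (-4, -1, -1) on g with direction v = (-5, -3, 4): w = R − (-4, -1, -1) = (0, -2, 7), and w × v = (13, -35, -10).
Distance = |w × v| / |v| = √1494 / √50 ≈ 5.4663.

5.4663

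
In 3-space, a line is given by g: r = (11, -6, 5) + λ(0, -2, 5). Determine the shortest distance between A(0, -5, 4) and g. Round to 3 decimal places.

Taking (11, -6, 5) on g with direction v = (0, -2, 5): w = A − (11, -6, 5) = (-11, 1, -1), and w × v = (3, 55, 22).
Distance = |w × v| / |v| = √3518 / √29 ≈ 11.014.

11.014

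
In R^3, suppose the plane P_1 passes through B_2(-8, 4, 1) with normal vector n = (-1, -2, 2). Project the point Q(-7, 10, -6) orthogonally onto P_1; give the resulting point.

P_1: n·r = n·B_2 gives -x - 2y + 2z = 2.
Foot = Q − λn with λ = (n·Q − d)/|n|² = (-25 − 2)/9 = -3.
Foot = (-7, 10, -6) − (-3)·(-1, -2, 2) = (-10, 4, 0).

(-10, 4, 0)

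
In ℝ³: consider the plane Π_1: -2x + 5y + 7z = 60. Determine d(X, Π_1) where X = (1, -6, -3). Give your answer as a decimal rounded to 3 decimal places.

12.795

n·X − d = (-2)·(1) + (5)·(-6) + (7)·(-3) − 60 = -113; |n| = √78.
Distance = |-113| / √78 = 113/√78 ≈ 12.795.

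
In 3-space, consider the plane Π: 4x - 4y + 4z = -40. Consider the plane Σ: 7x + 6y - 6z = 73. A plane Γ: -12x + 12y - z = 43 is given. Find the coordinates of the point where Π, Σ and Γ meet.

Solving the 3×3 linear system 4x - 4y + 4z = -40, 7x + 6y - 6z = 73, -12x + 12y - z = 43 (e.g. by elimination or Cramer's rule, determinant = 572) gives (1, 4, -7).

(1, 4, -7)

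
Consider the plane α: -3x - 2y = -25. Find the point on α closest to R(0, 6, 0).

Foot = R − λn with λ = (n·R − d)/|n|² = (-12 − (-25))/13 = 1.
Foot = (0, 6, 0) − 1·(-3, -2, 0) = (3, 8, 0).

(3, 8, 0)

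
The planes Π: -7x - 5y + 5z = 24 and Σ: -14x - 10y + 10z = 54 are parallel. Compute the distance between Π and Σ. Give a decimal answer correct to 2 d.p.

0.30

Rescale Σ by 1/2: -7x - 5y + 5z = 27. Then distance = |24 − 27| / √99 ≈ 0.30.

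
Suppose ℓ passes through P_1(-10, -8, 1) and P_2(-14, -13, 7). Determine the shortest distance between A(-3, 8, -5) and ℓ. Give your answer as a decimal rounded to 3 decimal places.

8.468

A direction vector for ℓ is P_2 − P_1 = (-4, -5, 6).
Taking (-10, -8, 1) on ℓ with direction v = (-4, -5, 6): w = A − (-10, -8, 1) = (7, 16, -6), and w × v = (66, -18, 29).
Distance = |w × v| / |v| = √5521 / √77 ≈ 8.468.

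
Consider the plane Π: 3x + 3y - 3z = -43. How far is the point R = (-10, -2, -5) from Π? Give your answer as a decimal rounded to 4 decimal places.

4.2339

n·R − d = (3)·(-10) + (3)·(-2) + (-3)·(-5) − (-43) = 22; |n| = √27.
Distance = |22| / √27 = 22/√27 ≈ 4.2339.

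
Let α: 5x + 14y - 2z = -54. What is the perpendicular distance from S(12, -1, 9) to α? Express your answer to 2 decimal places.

n·S − d = (5)·(12) + (14)·(-1) + (-2)·(9) − (-54) = 82; |n| = √225.
Distance = |82| / √225 = 82/√225 ≈ 5.47.

5.47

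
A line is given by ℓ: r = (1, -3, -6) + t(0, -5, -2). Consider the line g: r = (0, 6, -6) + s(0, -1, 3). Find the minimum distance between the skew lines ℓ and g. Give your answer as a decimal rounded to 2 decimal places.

1.00

Common perpendicular direction n = (0, -5, -2) × (0, -1, 3) = (-17, 0, 0).
With w = (0, 6, -6) − (1, -3, -6) = (-1, 9, 0), w · n = 17.
Distance = |w · n| / |n| = |17| / √289 ≈ 1.00.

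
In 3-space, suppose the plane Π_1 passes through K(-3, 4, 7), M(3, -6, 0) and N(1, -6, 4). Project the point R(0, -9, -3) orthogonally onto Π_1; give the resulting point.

(4, -8, -1)

KM = (6, -10, -7), KN = (4, -10, -3); a normal to Π_1 is KM × KN = (-40, -10, -20).
Using K: Π_1 has equation -40x - 10y - 20z = -60.
Foot = R − λn with λ = (n·R − d)/|n|² = (150 − (-60))/2100 = 1/10.
Foot = (0, -9, -3) − (1/10)·(-40, -10, -20) = (4, -8, -1).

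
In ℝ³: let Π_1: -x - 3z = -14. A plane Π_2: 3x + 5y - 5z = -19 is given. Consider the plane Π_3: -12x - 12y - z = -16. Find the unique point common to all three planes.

(2, -1, 4)

Solving the 3×3 linear system -x - 3z = -14, 3x + 5y - 5z = -19, -12x - 12y - z = -16 (e.g. by elimination or Cramer's rule, determinant = -7) gives (2, -1, 4).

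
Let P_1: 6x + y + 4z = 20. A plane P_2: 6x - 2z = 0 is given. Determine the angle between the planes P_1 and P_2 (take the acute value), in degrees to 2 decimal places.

52.55

cos θ = |n₁·n₂| / (|n₁||n₂|) = |28| / (√53 · √40).
θ = arccos(0.60812) ≈ 52.55°.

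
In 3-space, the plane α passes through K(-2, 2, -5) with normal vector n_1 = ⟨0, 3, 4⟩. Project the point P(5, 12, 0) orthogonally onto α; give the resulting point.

(5, 6, -8)

α: n_1·r = n_1·K gives 3y + 4z = -14.
Foot = P − λn with λ = (n·P − d)/|n|² = (36 − (-14))/25 = 2.
Foot = (5, 12, 0) − 2·(0, 3, 4) = (5, 6, -8).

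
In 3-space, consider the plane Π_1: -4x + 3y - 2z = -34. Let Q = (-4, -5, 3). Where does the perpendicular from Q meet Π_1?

(0, -8, 5)

Foot = Q − λn with λ = (n·Q − d)/|n|² = (-5 − (-34))/29 = 1.
Foot = (-4, -5, 3) − 1·(-4, 3, -2) = (0, -8, 5).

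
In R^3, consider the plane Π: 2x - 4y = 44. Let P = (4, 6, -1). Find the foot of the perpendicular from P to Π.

Foot = P − λn with λ = (n·P − d)/|n|² = (-16 − 44)/20 = -3.
Foot = (4, 6, -1) − (-3)·(2, -4, 0) = (10, -6, -1).

(10, -6, -1)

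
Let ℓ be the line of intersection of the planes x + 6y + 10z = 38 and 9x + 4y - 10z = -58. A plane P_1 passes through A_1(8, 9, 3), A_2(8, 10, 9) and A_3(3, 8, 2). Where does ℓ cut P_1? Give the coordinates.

(-8, 6, 1)

Direction of ℓ: (1, 6, 10) × (9, 4, -10) = (-100, 100, -50).
A point on ℓ: solving the two plane equations with x = 4 gives (4, -6, 7).
A_1A_2 = (0, 1, 6), A_1A_3 = (-5, -1, -1); a normal to P_1 is A_1A_2 × A_1A_3 = (5, -30, 5).
Using A_1: P_1 has equation 5x - 30y + 5z = -215.
Substitute r = (4, -6, 7) + t(-100, 100, -50) into the plane: 235 + (-3750)t = -215, so t = 3/25.
Intersection: (4, -6, 7) + (3/25)·(-100, 100, -50) = (-8, 6, 1).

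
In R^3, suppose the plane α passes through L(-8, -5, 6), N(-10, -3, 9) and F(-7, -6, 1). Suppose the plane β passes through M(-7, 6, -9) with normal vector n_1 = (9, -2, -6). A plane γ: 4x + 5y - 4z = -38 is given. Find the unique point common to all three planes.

LN = (-2, 2, 3), LF = (1, -1, -5); a normal to α is LN × LF = (-7, -7, 0).
Using L: α has equation -7x - 7y = 91.
β: n_1·r = n_1·M gives 9x - 2y - 6z = -21.
Solving the 3×3 linear system -7x - 7y = 91, 9x - 2y - 6z = -21, 4x + 5y - 4z = -38 (e.g. by elimination or Cramer's rule, determinant = -350) gives (-7, -6, -5).

(-7, -6, -5)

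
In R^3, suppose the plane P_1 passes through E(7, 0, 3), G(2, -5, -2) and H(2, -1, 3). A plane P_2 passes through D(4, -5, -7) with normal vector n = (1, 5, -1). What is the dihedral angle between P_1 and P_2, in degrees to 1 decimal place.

33.7

EG = (-5, -5, -5), EH = (-5, -1, 0); a normal to P_1 is EG × EH = (-5, 25, -20).
Using E: P_1 has equation -5x + 25y - 20z = -95.
P_2: n·r = n·D gives x + 5y - z = -14.
cos θ = |n₁·n₂| / (|n₁||n₂|) = |140| / (√1050 · √27).
θ = arccos(0.83148) ≈ 33.7°.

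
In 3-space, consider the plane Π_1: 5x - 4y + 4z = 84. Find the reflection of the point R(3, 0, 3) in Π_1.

λ = (n·R − d)/|n|² = (27 − 84)/57 = -1.
Reflection = R − 2λn = (3, 0, 3) − (-2)·(5, -4, 4) = (13, -8, 11).

(13, -8, 11)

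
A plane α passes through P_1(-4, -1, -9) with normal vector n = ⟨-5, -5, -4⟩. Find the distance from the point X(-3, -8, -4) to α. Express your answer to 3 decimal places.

α: n·r = n·P_1 gives -5x - 5y - 4z = 61.
n·X − d = (-5)·(-3) + (-5)·(-8) + (-4)·(-4) − 61 = 10; |n| = √66.
Distance = |10| / √66 = 10/√66 ≈ 1.231.

1.231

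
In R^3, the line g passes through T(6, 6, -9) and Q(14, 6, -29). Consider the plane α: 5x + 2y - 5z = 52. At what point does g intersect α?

(4, 6, -4)

A direction vector for g is Q − T = (8, 0, -20).
Substitute r = (6, 6, -9) + t(8, 0, -20) into the plane: 87 + 140t = 52, so t = -1/4.
Intersection: (6, 6, -9) + (-1/4)·(8, 0, -20) = (4, 6, -4).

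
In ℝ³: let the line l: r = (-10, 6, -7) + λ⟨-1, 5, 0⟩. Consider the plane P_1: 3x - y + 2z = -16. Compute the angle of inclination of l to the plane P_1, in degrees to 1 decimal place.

24.8

sin θ = |n·v| / (|n||v|) = |-8| / (√14 · √26) = 0.41931.
θ ≈ 24.8°.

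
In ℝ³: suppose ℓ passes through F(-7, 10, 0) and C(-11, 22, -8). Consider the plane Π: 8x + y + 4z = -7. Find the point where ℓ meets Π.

A direction vector for ℓ is C − F = (-4, 12, -8).
Substitute r = (-7, 10, 0) + t(-4, 12, -8) into the plane: -46 + (-52)t = -7, so t = -3/4.
Intersection: (-7, 10, 0) + (-3/4)·(-4, 12, -8) = (-4, 1, 6).

(-4, 1, 6)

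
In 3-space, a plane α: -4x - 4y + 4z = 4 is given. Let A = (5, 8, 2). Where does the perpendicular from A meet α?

(1, 4, 6)

Foot = A − λn with λ = (n·A − d)/|n|² = (-44 − 4)/48 = -1.
Foot = (5, 8, 2) − (-1)·(-4, -4, 4) = (1, 4, 6).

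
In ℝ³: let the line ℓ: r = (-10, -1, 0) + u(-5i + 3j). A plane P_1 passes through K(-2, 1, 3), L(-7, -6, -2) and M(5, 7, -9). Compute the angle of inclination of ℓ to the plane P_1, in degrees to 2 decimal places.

78.55

KL = (-5, -7, -5), KM = (7, 6, -12); a normal to P_1 is KL × KM = (114, -95, 19).
Using K: P_1 has equation 114x - 95y + 19z = -266.
sin θ = |n·v| / (|n||v|) = |-855| / (√22382 · √34) = 0.98012.
θ ≈ 78.55°.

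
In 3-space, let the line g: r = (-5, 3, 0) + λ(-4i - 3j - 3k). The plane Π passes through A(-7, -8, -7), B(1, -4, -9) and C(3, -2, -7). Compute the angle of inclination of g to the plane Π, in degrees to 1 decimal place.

AB = (8, 4, -2), AC = (10, 6, 0); a normal to Π is AB × AC = (12, -20, 8).
Using A: Π has equation 12x - 20y + 8z = 20.
sin θ = |n·v| / (|n||v|) = |-12| / (√608 · √34) = 0.08346.
θ ≈ 4.8°.

4.8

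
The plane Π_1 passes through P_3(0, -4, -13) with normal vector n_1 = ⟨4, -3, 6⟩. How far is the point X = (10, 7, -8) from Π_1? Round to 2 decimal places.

4.74

Π_1: n_1·r = n_1·P_3 gives 4x - 3y + 6z = -66.
n·X − d = (4)·(10) + (-3)·(7) + (6)·(-8) − (-66) = 37; |n| = √61.
Distance = |37| / √61 = 37/√61 ≈ 4.74.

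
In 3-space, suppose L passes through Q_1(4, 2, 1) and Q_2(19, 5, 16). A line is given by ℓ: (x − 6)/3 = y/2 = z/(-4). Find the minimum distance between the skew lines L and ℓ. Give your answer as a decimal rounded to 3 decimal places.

A direction vector for L is Q_2 − Q_1 = (15, 3, 15).
ℓ has direction (3, 2, -4) through (6, 0, 0).
Common perpendicular direction n = (15, 3, 15) × (3, 2, -4) = (-42, 105, 21).
With w = (6, 0, 0) − (4, 2, 1) = (2, -2, -1), w · n = -315.
Distance = |w · n| / |n| = |-315| / √13230 ≈ 2.739.

2.739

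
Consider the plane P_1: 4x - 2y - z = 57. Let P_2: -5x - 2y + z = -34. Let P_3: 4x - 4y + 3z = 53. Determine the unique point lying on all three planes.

Solving the 3×3 linear system 4x - 2y - z = 57, -5x - 2y + z = -34, 4x - 4y + 3z = 53 (e.g. by elimination or Cramer's rule, determinant = -74) gives (9, -8, -5).

(9, -8, -5)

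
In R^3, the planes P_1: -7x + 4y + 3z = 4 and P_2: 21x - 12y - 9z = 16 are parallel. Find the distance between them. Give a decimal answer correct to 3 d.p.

1.085

Rescale P_2 by 1/(-3): -7x + 4y + 3z = -16/3. Then distance = |4 − (-16/3)| / √74 ≈ 1.085.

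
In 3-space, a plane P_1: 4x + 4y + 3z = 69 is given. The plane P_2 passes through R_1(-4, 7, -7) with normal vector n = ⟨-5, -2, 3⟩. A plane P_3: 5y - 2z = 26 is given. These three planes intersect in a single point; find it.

P_2: n·r = n·R_1 gives -5x - 2y + 3z = -15.
Solving the 3×3 linear system 4x + 4y + 3z = 69, -5x - 2y + 3z = -15, 5y - 2z = 26 (e.g. by elimination or Cramer's rule, determinant = -159) gives (4, 8, 7).

(4, 8, 7)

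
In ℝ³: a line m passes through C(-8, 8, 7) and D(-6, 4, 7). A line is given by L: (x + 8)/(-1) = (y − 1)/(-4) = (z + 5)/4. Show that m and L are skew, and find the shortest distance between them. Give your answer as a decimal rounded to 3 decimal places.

A direction vector for m is D − C = (2, -4, 0).
L has direction (-1, -4, 4) through (-8, 1, -5).
Common perpendicular direction n = (2, -4, 0) × (-1, -4, 4) = (-16, -8, -12).
With w = (-8, 1, -5) − (-8, 8, 7) = (0, -7, -12), w · n = 200.
Since n ≠ 0 the lines are not parallel, and w · n = 200 ≠ 0 so they do not intersect; hence they are skew.
Distance = |w · n| / |n| = |200| / √464 ≈ 9.285.

9.285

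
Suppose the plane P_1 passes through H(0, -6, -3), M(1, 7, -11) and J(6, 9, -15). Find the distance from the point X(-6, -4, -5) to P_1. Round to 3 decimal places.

HM = (1, 13, -8), HJ = (6, 15, -12); a normal to P_1 is HM × HJ = (-36, -36, -63).
Using H: P_1 has equation -36x - 36y - 63z = 405.
n·X − d = (-36)·(-6) + (-36)·(-4) + (-63)·(-5) − 405 = 270; |n| = √6561.
Distance = |270| / √6561 = 270/√6561 ≈ 3.333.

3.333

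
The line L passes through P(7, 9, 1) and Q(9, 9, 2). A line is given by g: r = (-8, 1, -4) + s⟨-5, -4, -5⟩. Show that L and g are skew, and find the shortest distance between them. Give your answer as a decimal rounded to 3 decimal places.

A direction vector for L is Q − P = (2, 0, 1).
Common perpendicular direction n = (2, 0, 1) × (-5, -4, -5) = (4, 5, -8).
With w = (-8, 1, -4) − (7, 9, 1) = (-15, -8, -5), w · n = -60.
Since n ≠ 0 the lines are not parallel, and w · n = -60 ≠ 0 so they do not intersect; hence they are skew.
Distance = |w · n| / |n| = |-60| / √105 ≈ 5.855.

5.855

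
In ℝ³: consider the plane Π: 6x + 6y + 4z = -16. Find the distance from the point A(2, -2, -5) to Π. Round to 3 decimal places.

0.426

n·A − d = (6)·(2) + (6)·(-2) + (4)·(-5) − (-16) = -4; |n| = √88.
Distance = |-4| / √88 = 4/√88 ≈ 0.426.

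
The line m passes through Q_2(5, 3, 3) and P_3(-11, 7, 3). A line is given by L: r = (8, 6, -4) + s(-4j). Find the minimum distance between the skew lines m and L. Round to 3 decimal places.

A direction vector for m is P_3 − Q_2 = (-16, 4, 0).
Common perpendicular direction n = (-16, 4, 0) × (0, -4, 0) = (0, 0, 64).
With w = (8, 6, -4) − (5, 3, 3) = (3, 3, -7), w · n = -448.
Distance = |w · n| / |n| = |-448| / √4096 ≈ 7.000.

7.000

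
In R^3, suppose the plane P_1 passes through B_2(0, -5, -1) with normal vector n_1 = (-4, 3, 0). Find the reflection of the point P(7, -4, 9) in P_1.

(-1, 2, 9)

P_1: n_1·r = n_1·B_2 gives -4x + 3y = -15.
λ = (n·P − d)/|n|² = (-40 − (-15))/25 = -1.
Reflection = P − 2λn = (7, -4, 9) − (-2)·(-4, 3, 0) = (-1, 2, 9).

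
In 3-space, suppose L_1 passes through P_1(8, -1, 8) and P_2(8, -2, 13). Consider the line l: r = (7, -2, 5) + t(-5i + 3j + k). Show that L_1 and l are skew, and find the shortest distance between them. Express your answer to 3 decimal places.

A direction vector for L_1 is P_2 − P_1 = (0, -1, 5).
Common perpendicular direction n = (0, -1, 5) × (-5, 3, 1) = (-16, -25, -5).
With w = (7, -2, 5) − (8, -1, 8) = (-1, -1, -3), w · n = 56.
Since n ≠ 0 the lines are not parallel, and w · n = 56 ≠ 0 so they do not intersect; hence they are skew.
Distance = |w · n| / |n| = |56| / √906 ≈ 1.860.

1.860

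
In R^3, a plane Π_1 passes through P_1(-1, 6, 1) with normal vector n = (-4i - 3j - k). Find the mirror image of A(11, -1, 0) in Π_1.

Π_1: n·r = n·P_1 gives -4x - 3y - z = -15.
λ = (n·A − d)/|n|² = (-41 − (-15))/26 = -1.
Reflection = A − 2λn = (11, -1, 0) − (-2)·(-4, -3, -1) = (3, -7, -2).

(3, -7, -2)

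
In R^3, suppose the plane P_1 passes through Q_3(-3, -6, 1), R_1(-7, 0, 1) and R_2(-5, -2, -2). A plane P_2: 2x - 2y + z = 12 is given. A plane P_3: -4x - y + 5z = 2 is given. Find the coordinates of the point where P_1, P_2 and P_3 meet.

Q_3R_1 = (-4, 6, 0), Q_3R_2 = (-2, 4, -3); a normal to P_1 is Q_3R_1 × Q_3R_2 = (-18, -12, -4).
Using Q_3: P_1 has equation -18x - 12y - 4z = 122.
Solving the 3×3 linear system -18x - 12y - 4z = 122, 2x - 2y + z = 12, -4x - y + 5z = 2 (e.g. by elimination or Cramer's rule, determinant = 370) gives (-1, -8, -2).

(-1, -8, -2)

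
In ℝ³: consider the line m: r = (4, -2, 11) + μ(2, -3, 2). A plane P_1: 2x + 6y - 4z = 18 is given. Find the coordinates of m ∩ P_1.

Substitute r = (4, -2, 11) + t(2, -3, 2) into the plane: -48 + (-22)t = 18, so t = -3.
Intersection: (4, -2, 11) + (-3)·(2, -3, 2) = (-2, 7, 5).

(-2, 7, 5)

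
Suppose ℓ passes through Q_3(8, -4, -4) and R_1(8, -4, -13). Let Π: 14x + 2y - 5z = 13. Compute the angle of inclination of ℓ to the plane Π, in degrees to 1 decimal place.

19.5

A direction vector for ℓ is R_1 − Q_3 = (0, 0, -9).
sin θ = |n·v| / (|n||v|) = |45| / (√225 · √81) = 0.33333.
θ ≈ 19.5°.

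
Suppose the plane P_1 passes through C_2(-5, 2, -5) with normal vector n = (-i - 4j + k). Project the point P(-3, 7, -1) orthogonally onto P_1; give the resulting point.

P_1: n·r = n·C_2 gives -x - 4y + z = -8.
Foot = P − λn with λ = (n·P − d)/|n|² = (-26 − (-8))/18 = -1.
Foot = (-3, 7, -1) − (-1)·(-1, -4, 1) = (-4, 3, 0).

(-4, 3, 0)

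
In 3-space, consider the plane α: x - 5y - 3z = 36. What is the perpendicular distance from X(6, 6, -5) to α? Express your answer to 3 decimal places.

n·X − d = (1)·(6) + (-5)·(6) + (-3)·(-5) − 36 = -45; |n| = √35.
Distance = |-45| / √35 = 45/√35 ≈ 7.606.

7.606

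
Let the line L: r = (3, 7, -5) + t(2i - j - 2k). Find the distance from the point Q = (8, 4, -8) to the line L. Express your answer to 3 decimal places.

1.700

Taking (3, 7, -5) on L with direction v = (2, -1, -2): w = Q − (3, 7, -5) = (5, -3, -3), and w × v = (3, 4, 1).
Distance = |w × v| / |v| = √26 / √9 ≈ 1.700.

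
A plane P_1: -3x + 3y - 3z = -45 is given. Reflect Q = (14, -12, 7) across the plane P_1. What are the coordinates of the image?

λ = (n·Q − d)/|n|² = (-99 − (-45))/27 = -2.
Reflection = Q − 2λn = (14, -12, 7) − (-4)·(-3, 3, -3) = (2, 0, -5).

(2, 0, -5)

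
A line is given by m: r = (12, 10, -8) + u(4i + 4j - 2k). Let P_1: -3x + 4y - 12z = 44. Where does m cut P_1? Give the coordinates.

(4, 2, -4)

Substitute r = (12, 10, -8) + t(4, 4, -2) into the plane: 100 + 28t = 44, so t = -2.
Intersection: (12, 10, -8) + (-2)·(4, 4, -2) = (4, 2, -4).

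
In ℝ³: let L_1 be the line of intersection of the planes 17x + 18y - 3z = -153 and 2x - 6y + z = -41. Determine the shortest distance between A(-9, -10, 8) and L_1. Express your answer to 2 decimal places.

Direction of L_1: (17, 18, -3) × (2, -6, 1) = (0, -23, -138).
A point on L_1: solving the two plane equations with y = 4 gives (-12, 4, 7).
Taking (-12, 4, 7) on L_1 with direction v = (0, -23, -138): w = A − (-12, 4, 7) = (3, -14, 1), and w × v = (1955, 414, -69).
Distance = |w × v| / |v| = √3998182 / √19573 ≈ 14.29.

14.29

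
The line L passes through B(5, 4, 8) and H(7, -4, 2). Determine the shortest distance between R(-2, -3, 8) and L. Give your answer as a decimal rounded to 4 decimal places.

9.0021

A direction vector for L is H − B = (2, -8, -6).
Taking (5, 4, 8) on L with direction v = (2, -8, -6): w = R − (5, 4, 8) = (-7, -7, 0), and w × v = (42, -42, 70).
Distance = |w × v| / |v| = √8428 / √104 ≈ 9.0021.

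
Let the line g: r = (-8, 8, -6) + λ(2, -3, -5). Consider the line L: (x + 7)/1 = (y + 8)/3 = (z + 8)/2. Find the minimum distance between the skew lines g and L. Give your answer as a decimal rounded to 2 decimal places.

8.66

L has direction (1, 3, 2) through (-7, -8, -8).
Common perpendicular direction n = (2, -3, -5) × (1, 3, 2) = (9, -9, 9).
With w = (-7, -8, -8) − (-8, 8, -6) = (1, -16, -2), w · n = 135.
Distance = |w · n| / |n| = |135| / √243 ≈ 8.66.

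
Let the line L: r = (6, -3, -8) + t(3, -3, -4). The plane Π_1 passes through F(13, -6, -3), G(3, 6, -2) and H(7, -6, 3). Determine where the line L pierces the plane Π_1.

FG = (-10, 12, 1), FH = (-6, 0, 6); a normal to Π_1 is FG × FH = (72, 54, 72).
Using F: Π_1 has equation 72x + 54y + 72z = 396.
Substitute r = (6, -3, -8) + t(3, -3, -4) into the plane: -306 + (-234)t = 396, so t = -3.
Intersection: (6, -3, -8) + (-3)·(3, -3, -4) = (-3, 6, 4).

(-3, 6, 4)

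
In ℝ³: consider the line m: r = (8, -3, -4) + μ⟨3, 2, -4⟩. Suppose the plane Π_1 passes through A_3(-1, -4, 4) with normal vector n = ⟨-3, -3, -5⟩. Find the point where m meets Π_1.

Π_1: n·r = n·A_3 gives -3x - 3y - 5z = -5.
Substitute r = (8, -3, -4) + t(3, 2, -4) into the plane: 5 + 5t = -5, so t = -2.
Intersection: (8, -3, -4) + (-2)·(3, 2, -4) = (2, -7, 4).

(2, -7, 4)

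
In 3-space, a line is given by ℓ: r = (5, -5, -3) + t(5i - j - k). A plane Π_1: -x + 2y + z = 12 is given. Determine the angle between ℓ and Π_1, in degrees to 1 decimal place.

sin θ = |n·v| / (|n||v|) = |-8| / (√6 · √27) = 0.62854.
θ ≈ 38.9°.

38.9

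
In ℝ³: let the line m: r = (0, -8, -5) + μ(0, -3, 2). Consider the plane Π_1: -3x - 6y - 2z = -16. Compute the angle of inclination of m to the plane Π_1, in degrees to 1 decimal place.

33.7

sin θ = |n·v| / (|n||v|) = |14| / (√49 · √13) = 0.55470.
θ ≈ 33.7°.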